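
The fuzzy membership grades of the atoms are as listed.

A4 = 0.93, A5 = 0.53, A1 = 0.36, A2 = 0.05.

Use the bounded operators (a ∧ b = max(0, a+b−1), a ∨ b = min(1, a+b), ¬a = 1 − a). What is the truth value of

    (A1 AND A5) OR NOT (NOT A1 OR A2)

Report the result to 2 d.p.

A1 AND A5 = max(0, a+b−1) on (0.36, 0.53) = 0.00
NOT A1 = 1 − 0.36 = 0.64
NOT A1 OR A2 = min(1, a+b) on (0.64, 0.05) = 0.69
NOT (NOT A1 OR A2) = 1 − 0.69 = 0.31
(A1 AND A5) OR NOT (NOT A1 OR A2) = min(1, a+b) on (0.00, 0.31) = 0.31

0.31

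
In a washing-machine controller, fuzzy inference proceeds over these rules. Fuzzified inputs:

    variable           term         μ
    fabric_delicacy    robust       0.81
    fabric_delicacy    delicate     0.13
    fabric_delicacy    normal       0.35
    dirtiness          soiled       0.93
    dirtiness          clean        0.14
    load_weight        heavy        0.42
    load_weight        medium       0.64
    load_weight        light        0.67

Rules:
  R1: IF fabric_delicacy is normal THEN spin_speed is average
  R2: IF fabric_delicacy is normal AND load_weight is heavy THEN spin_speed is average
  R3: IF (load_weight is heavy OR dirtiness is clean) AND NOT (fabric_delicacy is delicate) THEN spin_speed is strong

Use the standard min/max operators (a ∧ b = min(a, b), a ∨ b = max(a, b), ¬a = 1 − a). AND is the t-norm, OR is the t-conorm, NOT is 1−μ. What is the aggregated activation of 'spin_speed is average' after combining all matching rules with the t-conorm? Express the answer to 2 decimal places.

0.35

R1: normal=0.35 → w = 0.35
R2: normal=0.35, heavy=0.42; AND[min(a, b)] → w = 0.35
R3: (heavy=0.42 OR clean=0.14) = 0.42; AND[min(a, b)] with ¬delicate=1−0.13=0.87 → w = 0.42
Rules with consequent 'average': {R1, R2} → strengths 0.35, 0.35
Aggregate via t-conorm [max(a, b)]: 0.35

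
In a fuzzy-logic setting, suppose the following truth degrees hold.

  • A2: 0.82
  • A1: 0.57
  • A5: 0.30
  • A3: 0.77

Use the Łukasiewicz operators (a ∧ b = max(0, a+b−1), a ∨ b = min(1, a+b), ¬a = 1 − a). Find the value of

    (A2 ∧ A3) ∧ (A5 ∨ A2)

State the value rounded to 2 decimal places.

A2 ∧ A3 = max(0, a+b−1) on (0.82, 0.77) = 0.59
A5 ∨ A2 = min(1, a+b) on (0.30, 0.82) = 1.00
(A2 ∧ A3) ∧ (A5 ∨ A2) = max(0, a+b−1) on (0.59, 1.00) = 0.59

0.59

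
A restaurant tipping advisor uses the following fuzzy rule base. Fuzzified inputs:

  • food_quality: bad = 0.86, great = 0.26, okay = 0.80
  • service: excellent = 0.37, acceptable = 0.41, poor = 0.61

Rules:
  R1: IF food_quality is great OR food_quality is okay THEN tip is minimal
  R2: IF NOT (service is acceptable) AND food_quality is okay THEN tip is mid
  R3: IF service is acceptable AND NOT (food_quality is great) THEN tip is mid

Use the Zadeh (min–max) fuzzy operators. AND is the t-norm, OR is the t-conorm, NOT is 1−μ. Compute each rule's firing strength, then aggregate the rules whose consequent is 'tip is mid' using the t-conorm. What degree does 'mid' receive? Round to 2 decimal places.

0.59

R1: great=0.26, okay=0.80; OR[max(a, b)] → w = 0.80
R2: ¬acceptable=1−0.41=0.59, okay=0.80; AND[min(a, b)] → w = 0.59
R3: acceptable=0.41, ¬great=1−0.26=0.74; AND[min(a, b)] → w = 0.41
Rules with consequent 'mid': {R2, R3} → strengths 0.59, 0.41
Aggregate via t-conorm [max(a, b)]: 0.59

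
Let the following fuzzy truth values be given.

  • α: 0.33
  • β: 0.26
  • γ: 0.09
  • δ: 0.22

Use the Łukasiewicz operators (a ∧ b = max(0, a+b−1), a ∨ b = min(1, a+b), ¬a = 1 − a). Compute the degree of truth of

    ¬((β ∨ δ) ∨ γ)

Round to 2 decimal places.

0.43

β ∨ δ = min(1, a+b) on (0.26, 0.22) = 0.48
(β ∨ δ) ∨ γ = min(1, a+b) on (0.48, 0.09) = 0.57
¬((β ∨ δ) ∨ γ) = 1 − 0.57 = 0.43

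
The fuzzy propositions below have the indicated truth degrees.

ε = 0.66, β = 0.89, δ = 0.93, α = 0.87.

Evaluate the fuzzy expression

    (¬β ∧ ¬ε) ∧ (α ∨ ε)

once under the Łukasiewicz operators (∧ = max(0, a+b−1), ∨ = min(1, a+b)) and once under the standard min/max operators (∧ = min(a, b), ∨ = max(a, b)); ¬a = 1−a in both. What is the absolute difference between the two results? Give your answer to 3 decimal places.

Under Łukasiewicz:
  ¬β = 1 − 0.89 = 0.11
  ¬ε = 1 − 0.66 = 0.34
  ¬β ∧ ¬ε = max(0, a+b−1) on (0.11, 0.34) = 0.00
  α ∨ ε = min(1, a+b) on (0.87, 0.66) = 1.00
  (¬β ∧ ¬ε) ∧ (α ∨ ε) = max(0, a+b−1) on (0.00, 1.00) = 0.00
  → value = 0.0000
Under standard min/max:
  ¬β = 1 − 0.89 = 0.11
  ¬ε = 1 − 0.66 = 0.34
  ¬β ∧ ¬ε = min(a, b) on (0.11, 0.34) = 0.11
  α ∨ ε = max(a, b) on (0.87, 0.66) = 0.87
  (¬β ∧ ¬ε) ∧ (α ∨ ε) = min(a, b) on (0.11, 0.87) = 0.11
  → value = 0.1100
|0.0000 − 0.1100| = 0.110

0.110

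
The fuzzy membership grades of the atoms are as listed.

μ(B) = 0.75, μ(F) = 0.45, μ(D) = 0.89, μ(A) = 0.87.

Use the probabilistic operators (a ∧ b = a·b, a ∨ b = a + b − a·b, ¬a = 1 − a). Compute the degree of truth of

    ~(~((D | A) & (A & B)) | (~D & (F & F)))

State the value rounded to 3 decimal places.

0.629

D | A = a + b − a·b on (0.8900, 0.8700) = 0.9857
A & B = a·b on (0.8700, 0.7500) = 0.6525
(D | A) & (A & B) = a·b on (0.9857, 0.6525) = 0.6432
~((D | A) & (A & B)) = 1 − 0.6432 = 0.3568
~D = 1 − 0.8900 = 0.1100
F & F = a·b on (0.4500, 0.4500) = 0.2025
~D & (F & F) = a·b on (0.1100, 0.2025) = 0.0223
~((D | A) & (A & B)) | (~D & (F & F)) = a + b − a·b on (0.3568, 0.0223) = 0.3712
~(~((D | A) & (A & B)) | (~D & (F & F))) = 1 − 0.3712 = 0.6288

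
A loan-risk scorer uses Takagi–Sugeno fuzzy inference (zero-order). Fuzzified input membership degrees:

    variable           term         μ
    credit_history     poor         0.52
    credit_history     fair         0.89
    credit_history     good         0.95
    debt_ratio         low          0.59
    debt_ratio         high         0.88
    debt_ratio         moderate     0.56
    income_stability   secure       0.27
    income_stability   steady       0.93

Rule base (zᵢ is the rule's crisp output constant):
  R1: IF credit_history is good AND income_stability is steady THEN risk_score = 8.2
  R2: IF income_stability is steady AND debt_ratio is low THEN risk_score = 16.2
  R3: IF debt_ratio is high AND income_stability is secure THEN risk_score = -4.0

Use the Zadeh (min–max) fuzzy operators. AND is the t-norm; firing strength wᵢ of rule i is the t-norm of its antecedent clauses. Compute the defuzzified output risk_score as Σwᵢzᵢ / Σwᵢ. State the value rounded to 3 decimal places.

8.997

R1 (z=8.2): good=0.95, steady=0.93; AND[min(a, b)] → w = 0.93
R2 (z=16.2): steady=0.93, low=0.59; AND[min(a, b)] → w = 0.59
R3 (z=-4.0): high=0.88, secure=0.27; AND[min(a, b)] → w = 0.27
Weighted average = (0.93·8.2 + 0.59·16.2 + 0.27·-4.0) / (0.93 + 0.59 + 0.27)
  = 16.1040 / 1.7900 = 8.997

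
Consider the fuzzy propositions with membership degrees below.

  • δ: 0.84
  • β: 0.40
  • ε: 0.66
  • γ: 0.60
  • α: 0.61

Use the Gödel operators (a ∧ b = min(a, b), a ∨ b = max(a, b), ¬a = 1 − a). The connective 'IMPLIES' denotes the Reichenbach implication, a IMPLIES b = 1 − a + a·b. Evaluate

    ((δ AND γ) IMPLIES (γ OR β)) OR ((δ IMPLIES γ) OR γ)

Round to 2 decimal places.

δ AND γ = min(a, b) on (0.84, 0.60) = 0.60
γ OR β = max(a, b) on (0.60, 0.40) = 0.60
(δ AND γ) IMPLIES (γ OR β)  [Reichenbach: 1 − a + a·b] with a=0.60, b=0.60 → 0.76
δ IMPLIES γ  [Reichenbach: 1 − a + a·b] with a=0.84, b=0.60 → 0.66
(δ IMPLIES γ) OR γ = max(a, b) on (0.66, 0.60) = 0.66
((δ AND γ) IMPLIES (γ OR β)) OR ((δ IMPLIES γ) OR γ) = max(a, b) on (0.76, 0.66) = 0.76

0.76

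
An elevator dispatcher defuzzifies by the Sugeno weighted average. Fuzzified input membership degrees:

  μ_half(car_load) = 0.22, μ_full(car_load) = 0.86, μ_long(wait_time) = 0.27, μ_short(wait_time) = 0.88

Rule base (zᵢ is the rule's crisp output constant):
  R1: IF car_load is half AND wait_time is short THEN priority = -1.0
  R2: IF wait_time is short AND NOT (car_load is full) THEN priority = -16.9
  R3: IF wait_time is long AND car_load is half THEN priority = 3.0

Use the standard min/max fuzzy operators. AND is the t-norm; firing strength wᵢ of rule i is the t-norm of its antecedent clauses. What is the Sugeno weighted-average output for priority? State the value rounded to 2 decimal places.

-3.32

R1 (z=-1.0): half=0.22, short=0.88; AND[min(a, b)] → w = 0.22
R2 (z=-16.9): short=0.88, ¬full=1−0.86=0.14; AND[min(a, b)] → w = 0.14
R3 (z=3.0): long=0.27, half=0.22; AND[min(a, b)] → w = 0.22
Weighted average = (0.22·-1.0 + 0.14·-16.9 + 0.22·3.0) / (0.22 + 0.14 + 0.22)
  = -1.9260 / 0.5800 = -3.32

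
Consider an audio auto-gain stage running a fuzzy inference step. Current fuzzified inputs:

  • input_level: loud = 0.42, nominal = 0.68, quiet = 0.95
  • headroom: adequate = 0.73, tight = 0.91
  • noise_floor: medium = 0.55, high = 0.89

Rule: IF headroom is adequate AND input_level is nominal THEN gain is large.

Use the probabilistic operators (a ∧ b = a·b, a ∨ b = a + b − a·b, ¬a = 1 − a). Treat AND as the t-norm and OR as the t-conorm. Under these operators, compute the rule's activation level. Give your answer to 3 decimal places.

firing strength: adequate=0.73, nominal=0.68; AND[a·b] → w = 0.4964

0.496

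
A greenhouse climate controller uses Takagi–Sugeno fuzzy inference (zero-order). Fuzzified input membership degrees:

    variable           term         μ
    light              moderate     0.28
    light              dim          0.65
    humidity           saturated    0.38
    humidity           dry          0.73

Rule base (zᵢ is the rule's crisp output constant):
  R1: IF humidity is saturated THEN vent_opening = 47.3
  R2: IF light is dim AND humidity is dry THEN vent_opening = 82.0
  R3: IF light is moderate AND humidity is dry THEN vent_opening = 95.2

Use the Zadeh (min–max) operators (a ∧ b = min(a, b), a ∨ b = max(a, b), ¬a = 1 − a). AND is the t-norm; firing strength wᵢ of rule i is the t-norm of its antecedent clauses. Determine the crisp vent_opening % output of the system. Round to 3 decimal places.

74.756

R1 (z=47.3): saturated=0.38 → w = 0.38
R2 (z=82.0): dim=0.65, dry=0.73; AND[min(a, b)] → w = 0.65
R3 (z=95.2): moderate=0.28, dry=0.73; AND[min(a, b)] → w = 0.28
Weighted average = (0.38·47.3 + 0.65·82.0 + 0.28·95.2) / (0.38 + 0.65 + 0.28)
  = 97.9300 / 1.3100 = 74.756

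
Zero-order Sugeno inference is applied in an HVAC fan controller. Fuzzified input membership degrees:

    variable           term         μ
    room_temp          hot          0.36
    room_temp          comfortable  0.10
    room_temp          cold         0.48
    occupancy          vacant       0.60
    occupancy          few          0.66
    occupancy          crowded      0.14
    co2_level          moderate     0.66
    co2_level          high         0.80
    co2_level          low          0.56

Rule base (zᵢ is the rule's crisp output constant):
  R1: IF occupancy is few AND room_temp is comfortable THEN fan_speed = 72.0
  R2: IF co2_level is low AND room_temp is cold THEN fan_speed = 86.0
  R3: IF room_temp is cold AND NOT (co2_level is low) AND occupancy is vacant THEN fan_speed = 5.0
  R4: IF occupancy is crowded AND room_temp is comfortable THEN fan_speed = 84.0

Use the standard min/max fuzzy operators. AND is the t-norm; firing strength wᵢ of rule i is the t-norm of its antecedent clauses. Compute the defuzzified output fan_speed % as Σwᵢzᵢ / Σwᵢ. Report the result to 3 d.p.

52.750

R1 (z=72.0): few=0.66, comfortable=0.10; AND[min(a, b)] → w = 0.10
R2 (z=86.0): low=0.56, cold=0.48; AND[min(a, b)] → w = 0.48
R3 (z=5.0): cold=0.48, ¬low=1−0.56=0.44, vacant=0.60; AND[min(a, b)] → w = 0.44
R4 (z=84.0): crowded=0.14, comfortable=0.10; AND[min(a, b)] → w = 0.10
Weighted average = (0.10·72.0 + 0.48·86.0 + 0.44·5.0 + 0.10·84.0) / (0.10 + 0.48 + 0.44 + 0.10)
  = 59.0800 / 1.1200 = 52.750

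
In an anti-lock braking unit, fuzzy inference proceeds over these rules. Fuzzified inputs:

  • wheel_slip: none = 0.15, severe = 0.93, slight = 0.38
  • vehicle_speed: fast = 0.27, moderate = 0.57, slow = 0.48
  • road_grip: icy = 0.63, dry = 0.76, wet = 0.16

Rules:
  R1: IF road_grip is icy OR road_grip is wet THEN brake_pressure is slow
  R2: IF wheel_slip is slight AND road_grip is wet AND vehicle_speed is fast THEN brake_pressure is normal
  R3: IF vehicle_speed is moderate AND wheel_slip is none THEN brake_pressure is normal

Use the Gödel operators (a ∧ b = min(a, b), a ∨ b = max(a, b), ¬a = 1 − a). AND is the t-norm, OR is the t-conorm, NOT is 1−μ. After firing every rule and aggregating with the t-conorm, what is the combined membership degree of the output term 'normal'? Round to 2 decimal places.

R1: icy=0.63, wet=0.16; OR[max(a, b)] → w = 0.63
R2: slight=0.38, wet=0.16, fast=0.27; AND[min(a, b)] → w = 0.16
R3: moderate=0.57, none=0.15; AND[min(a, b)] → w = 0.15
Rules with consequent 'normal': {R2, R3} → strengths 0.16, 0.15
Aggregate via t-conorm [max(a, b)]: 0.16

0.16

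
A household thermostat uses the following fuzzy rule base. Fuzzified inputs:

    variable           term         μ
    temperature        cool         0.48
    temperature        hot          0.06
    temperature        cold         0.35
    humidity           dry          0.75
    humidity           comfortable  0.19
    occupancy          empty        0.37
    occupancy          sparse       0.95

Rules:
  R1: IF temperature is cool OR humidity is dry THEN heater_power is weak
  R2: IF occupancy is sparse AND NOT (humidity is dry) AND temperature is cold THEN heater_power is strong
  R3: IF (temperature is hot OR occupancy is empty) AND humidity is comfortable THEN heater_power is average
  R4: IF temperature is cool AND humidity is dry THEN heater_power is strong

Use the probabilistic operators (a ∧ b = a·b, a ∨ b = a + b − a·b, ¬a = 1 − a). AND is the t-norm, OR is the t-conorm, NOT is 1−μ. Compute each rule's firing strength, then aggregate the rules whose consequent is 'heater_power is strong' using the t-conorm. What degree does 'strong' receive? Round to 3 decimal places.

R1: cool=0.48, dry=0.75; OR[a + b − a·b] → w = 0.8700
R2: sparse=0.95, ¬dry=1−0.75=0.25, cold=0.35; AND[a·b] → w = 0.0831
R3: (hot=0.06 OR empty=0.37) = 0.4078; AND[a·b] with comfortable=0.19 → w = 0.0775
R4: cool=0.48, dry=0.75; AND[a·b] → w = 0.3600
Rules with consequent 'strong': {R2, R4} → strengths 0.0831, 0.3600
Aggregate via t-conorm [a + b − a·b]: 0.4132

0.413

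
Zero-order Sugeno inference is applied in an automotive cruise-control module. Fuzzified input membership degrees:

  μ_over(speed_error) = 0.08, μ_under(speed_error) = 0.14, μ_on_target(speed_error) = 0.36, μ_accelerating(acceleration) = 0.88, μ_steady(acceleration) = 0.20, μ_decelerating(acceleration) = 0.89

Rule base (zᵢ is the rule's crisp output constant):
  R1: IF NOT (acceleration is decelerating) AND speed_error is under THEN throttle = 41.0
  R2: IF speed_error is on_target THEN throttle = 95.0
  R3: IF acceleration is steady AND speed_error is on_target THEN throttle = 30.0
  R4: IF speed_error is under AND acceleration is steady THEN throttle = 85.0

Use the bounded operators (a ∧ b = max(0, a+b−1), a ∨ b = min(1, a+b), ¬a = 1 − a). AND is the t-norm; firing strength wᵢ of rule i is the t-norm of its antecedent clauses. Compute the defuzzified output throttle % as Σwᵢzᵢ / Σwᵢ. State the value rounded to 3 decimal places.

R1 (z=41.0): ¬decelerating=1−0.89=0.11, under=0.14; AND[max(0, a+b−1)] → w = 0.00
R2 (z=95.0): on_target=0.36 → w = 0.36
R3 (z=30.0): steady=0.20, on_target=0.36; AND[max(0, a+b−1)] → w = 0.00
R4 (z=85.0): under=0.14, steady=0.20; AND[max(0, a+b−1)] → w = 0.00
Weighted average = (0.00·41.0 + 0.36·95.0 + 0.00·30.0 + 0.00·85.0) / (0.00 + 0.36 + 0.00 + 0.00)
  = 34.2000 / 0.3600 = 95.000

95.000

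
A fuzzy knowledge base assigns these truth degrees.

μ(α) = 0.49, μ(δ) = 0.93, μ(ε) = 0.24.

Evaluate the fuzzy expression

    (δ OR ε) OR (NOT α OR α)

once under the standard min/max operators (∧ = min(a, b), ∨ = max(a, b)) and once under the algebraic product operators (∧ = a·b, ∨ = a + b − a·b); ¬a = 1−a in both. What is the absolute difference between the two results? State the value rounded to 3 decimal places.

0.057

Under standard min/max:
  δ OR ε = max(a, b) on (0.93, 0.24) = 0.93
  NOT α = 1 − 0.49 = 0.51
  NOT α OR α = max(a, b) on (0.51, 0.49) = 0.51
  (δ OR ε) OR (NOT α OR α) = max(a, b) on (0.93, 0.51) = 0.93
  → value = 0.9300
Under algebraic product:
  δ OR ε = a + b − a·b on (0.9300, 0.2400) = 0.9468
  NOT α = 1 − 0.4900 = 0.5100
  NOT α OR α = a + b − a·b on (0.5100, 0.4900) = 0.7501
  (δ OR ε) OR (NOT α OR α) = a + b − a·b on (0.9468, 0.7501) = 0.9867
  → value = 0.9867
|0.9300 − 0.9867| = 0.057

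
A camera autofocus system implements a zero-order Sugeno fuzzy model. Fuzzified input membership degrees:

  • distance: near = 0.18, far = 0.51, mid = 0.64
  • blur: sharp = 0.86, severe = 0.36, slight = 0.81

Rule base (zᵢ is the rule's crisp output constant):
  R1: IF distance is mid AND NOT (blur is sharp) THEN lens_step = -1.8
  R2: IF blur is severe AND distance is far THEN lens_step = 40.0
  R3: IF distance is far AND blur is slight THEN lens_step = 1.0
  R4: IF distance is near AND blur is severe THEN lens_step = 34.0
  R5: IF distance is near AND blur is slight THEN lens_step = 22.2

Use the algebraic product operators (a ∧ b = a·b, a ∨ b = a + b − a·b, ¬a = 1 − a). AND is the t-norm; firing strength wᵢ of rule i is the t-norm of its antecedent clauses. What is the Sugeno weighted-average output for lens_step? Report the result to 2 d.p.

14.53

R1 (z=-1.8): mid=0.64, ¬sharp=1−0.86=0.14; AND[a·b] → w = 0.0896
R2 (z=40.0): severe=0.36, far=0.51; AND[a·b] → w = 0.1836
R3 (z=1.0): far=0.51, slight=0.81; AND[a·b] → w = 0.4131
R4 (z=34.0): near=0.18, severe=0.36; AND[a·b] → w = 0.0648
R5 (z=22.2): near=0.18, slight=0.81; AND[a·b] → w = 0.1458
Weighted average = (0.0896·-1.8 + 0.1836·40.0 + 0.4131·1.0 + 0.0648·34.0 + 0.1458·22.2) / (0.0896 + 0.1836 + 0.4131 + 0.0648 + 0.1458)
  = 13.0358 / 0.8969 = 14.53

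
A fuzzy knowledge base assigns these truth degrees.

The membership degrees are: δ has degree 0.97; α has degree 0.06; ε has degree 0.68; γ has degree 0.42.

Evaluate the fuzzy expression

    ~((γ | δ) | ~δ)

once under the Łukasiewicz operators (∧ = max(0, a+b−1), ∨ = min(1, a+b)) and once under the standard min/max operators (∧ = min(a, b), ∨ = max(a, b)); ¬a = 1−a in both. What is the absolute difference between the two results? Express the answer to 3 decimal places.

0.030

Under Łukasiewicz:
  γ | δ = min(1, a+b) on (0.42, 0.97) = 1.00
  ~δ = 1 − 0.97 = 0.03
  (γ | δ) | ~δ = min(1, a+b) on (1.00, 0.03) = 1.00
  ~((γ | δ) | ~δ) = 1 − 1.00 = 0.00
  → value = 0.0000
Under standard min/max:
  γ | δ = max(a, b) on (0.42, 0.97) = 0.97
  ~δ = 1 − 0.97 = 0.03
  (γ | δ) | ~δ = max(a, b) on (0.97, 0.03) = 0.97
  ~((γ | δ) | ~δ) = 1 − 0.97 = 0.03
  → value = 0.0300
|0.0000 − 0.0300| = 0.030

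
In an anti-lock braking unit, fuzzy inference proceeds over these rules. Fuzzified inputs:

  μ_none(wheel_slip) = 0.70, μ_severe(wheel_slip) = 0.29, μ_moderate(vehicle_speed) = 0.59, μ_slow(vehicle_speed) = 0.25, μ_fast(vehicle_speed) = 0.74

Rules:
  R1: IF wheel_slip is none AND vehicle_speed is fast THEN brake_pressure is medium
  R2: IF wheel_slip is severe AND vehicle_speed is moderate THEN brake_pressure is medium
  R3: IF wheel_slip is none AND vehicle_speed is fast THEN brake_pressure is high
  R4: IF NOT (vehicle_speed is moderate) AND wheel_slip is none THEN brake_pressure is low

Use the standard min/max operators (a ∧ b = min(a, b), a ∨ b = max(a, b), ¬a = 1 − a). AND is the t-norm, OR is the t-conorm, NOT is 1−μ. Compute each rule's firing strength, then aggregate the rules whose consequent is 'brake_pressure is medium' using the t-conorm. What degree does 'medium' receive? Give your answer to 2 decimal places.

R1: none=0.70, fast=0.74; AND[min(a, b)] → w = 0.70
R2: severe=0.29, moderate=0.59; AND[min(a, b)] → w = 0.29
R3: none=0.70, fast=0.74; AND[min(a, b)] → w = 0.70
R4: ¬moderate=1−0.59=0.41, none=0.70; AND[min(a, b)] → w = 0.41
Rules with consequent 'medium': {R1, R2} → strengths 0.70, 0.29
Aggregate via t-conorm [max(a, b)]: 0.70

0.70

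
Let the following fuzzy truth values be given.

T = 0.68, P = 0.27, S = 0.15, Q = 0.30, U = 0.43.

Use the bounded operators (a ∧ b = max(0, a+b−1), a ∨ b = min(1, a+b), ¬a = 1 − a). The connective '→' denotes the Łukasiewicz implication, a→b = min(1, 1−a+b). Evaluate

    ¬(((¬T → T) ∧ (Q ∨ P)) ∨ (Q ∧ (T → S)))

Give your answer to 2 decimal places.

0.43

¬T = 1 − 0.68 = 0.32
¬T → T  [Łukasiewicz: min(1, 1−a+b)] with a=0.32, b=0.68 → 1.00
Q ∨ P = min(1, a+b) on (0.30, 0.27) = 0.57
(¬T → T) ∧ (Q ∨ P) = max(0, a+b−1) on (1.00, 0.57) = 0.57
T → S  [Łukasiewicz: min(1, 1−a+b)] with a=0.68, b=0.15 → 0.47
Q ∧ (T → S) = max(0, a+b−1) on (0.30, 0.47) = 0.00
((¬T → T) ∧ (Q ∨ P)) ∨ (Q ∧ (T → S)) = min(1, a+b) on (0.57, 0.00) = 0.57
¬(((¬T → T) ∧ (Q ∨ P)) ∨ (Q ∧ (T → S))) = 1 − 0.57 = 0.43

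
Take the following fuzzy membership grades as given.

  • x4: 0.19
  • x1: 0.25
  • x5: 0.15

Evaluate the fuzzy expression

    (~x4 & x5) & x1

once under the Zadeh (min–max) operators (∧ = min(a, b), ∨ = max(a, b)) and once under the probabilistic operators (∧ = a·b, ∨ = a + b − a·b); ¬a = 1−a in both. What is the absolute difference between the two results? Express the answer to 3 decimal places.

0.120

Under Zadeh (min–max):
  ~x4 = 1 − 0.19 = 0.81
  ~x4 & x5 = min(a, b) on (0.81, 0.15) = 0.15
  (~x4 & x5) & x1 = min(a, b) on (0.15, 0.25) = 0.15
  → value = 0.1500
Under probabilistic:
  ~x4 = 1 − 0.1900 = 0.8100
  ~x4 & x5 = a·b on (0.8100, 0.1500) = 0.1215
  (~x4 & x5) & x1 = a·b on (0.1215, 0.2500) = 0.0304
  → value = 0.0304
|0.1500 − 0.0304| = 0.120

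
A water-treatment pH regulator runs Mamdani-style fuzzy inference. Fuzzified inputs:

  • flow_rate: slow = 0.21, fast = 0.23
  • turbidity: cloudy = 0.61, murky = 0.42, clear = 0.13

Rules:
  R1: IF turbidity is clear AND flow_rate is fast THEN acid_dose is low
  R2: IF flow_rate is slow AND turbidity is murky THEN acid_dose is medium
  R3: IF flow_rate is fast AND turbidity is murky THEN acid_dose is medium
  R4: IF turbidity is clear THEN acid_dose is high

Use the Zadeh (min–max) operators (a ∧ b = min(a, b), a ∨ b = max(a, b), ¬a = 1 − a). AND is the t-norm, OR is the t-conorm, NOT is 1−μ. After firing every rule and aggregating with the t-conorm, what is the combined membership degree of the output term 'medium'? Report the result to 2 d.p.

0.23

R1: clear=0.13, fast=0.23; AND[min(a, b)] → w = 0.13
R2: slow=0.21, murky=0.42; AND[min(a, b)] → w = 0.21
R3: fast=0.23, murky=0.42; AND[min(a, b)] → w = 0.23
R4: clear=0.13 → w = 0.13
Rules with consequent 'medium': {R2, R3} → strengths 0.21, 0.23
Aggregate via t-conorm [max(a, b)]: 0.23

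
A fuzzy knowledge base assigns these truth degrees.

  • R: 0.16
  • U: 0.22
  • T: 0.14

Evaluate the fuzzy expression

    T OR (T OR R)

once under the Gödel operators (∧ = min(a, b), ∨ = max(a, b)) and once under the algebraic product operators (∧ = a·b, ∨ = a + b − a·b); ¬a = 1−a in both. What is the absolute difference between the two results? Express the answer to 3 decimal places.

Under Gödel:
  T OR R = max(a, b) on (0.14, 0.16) = 0.16
  T OR (T OR R) = max(a, b) on (0.14, 0.16) = 0.16
  → value = 0.1600
Under algebraic product:
  T OR R = a + b − a·b on (0.1400, 0.1600) = 0.2776
  T OR (T OR R) = a + b − a·b on (0.1400, 0.2776) = 0.3787
  → value = 0.3787
|0.1600 − 0.3787| = 0.219

0.219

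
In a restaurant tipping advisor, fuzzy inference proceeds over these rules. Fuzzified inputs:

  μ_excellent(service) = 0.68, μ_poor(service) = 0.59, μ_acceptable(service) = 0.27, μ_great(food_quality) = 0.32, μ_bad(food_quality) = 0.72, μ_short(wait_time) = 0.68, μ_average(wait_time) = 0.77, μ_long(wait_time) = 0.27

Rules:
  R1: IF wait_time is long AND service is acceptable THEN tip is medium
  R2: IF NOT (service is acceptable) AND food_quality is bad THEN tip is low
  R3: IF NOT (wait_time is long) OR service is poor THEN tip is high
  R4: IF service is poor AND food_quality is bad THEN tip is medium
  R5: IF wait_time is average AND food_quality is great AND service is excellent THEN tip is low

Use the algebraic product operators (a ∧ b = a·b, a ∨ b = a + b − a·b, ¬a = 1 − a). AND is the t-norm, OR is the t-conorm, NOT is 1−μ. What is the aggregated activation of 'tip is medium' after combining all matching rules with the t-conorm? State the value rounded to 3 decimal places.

R1: long=0.27, acceptable=0.27; AND[a·b] → w = 0.0729
R2: ¬acceptable=1−0.27=0.73, bad=0.72; AND[a·b] → w = 0.5256
R3: ¬long=1−0.27=0.73, poor=0.59; OR[a + b − a·b] → w = 0.8893
R4: poor=0.59, bad=0.72; AND[a·b] → w = 0.4248
R5: average=0.77, great=0.32, excellent=0.68; AND[a·b] → w = 0.1676
Rules with consequent 'medium': {R1, R4} → strengths 0.0729, 0.4248
Aggregate via t-conorm [a + b − a·b]: 0.4667

0.467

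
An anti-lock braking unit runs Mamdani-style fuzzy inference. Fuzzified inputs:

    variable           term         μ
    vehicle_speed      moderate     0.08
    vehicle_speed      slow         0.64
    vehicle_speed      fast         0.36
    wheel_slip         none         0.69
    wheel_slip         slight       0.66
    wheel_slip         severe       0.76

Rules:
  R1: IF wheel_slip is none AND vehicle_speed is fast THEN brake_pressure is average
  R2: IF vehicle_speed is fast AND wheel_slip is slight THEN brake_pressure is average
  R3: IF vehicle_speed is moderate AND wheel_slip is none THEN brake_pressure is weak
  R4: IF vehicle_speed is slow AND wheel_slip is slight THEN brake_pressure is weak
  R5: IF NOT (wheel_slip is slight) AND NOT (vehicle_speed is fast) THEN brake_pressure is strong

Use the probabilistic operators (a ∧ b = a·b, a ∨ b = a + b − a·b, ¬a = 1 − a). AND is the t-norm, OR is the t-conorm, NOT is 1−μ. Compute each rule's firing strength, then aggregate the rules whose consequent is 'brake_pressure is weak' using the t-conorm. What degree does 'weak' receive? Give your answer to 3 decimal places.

R1: none=0.69, fast=0.36; AND[a·b] → w = 0.2484
R2: fast=0.36, slight=0.66; AND[a·b] → w = 0.2376
R3: moderate=0.08, none=0.69; AND[a·b] → w = 0.0552
R4: slow=0.64, slight=0.66; AND[a·b] → w = 0.4224
R5: ¬slight=1−0.66=0.34, ¬fast=1−0.36=0.64; AND[a·b] → w = 0.2176
Rules with consequent 'weak': {R3, R4} → strengths 0.0552, 0.4224
Aggregate via t-conorm [a + b − a·b]: 0.4543

0.454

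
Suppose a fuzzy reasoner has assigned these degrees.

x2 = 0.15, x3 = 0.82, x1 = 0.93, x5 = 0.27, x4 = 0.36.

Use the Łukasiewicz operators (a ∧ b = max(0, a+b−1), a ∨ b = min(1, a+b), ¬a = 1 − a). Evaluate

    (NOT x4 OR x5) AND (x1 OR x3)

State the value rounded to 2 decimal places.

NOT x4 = 1 − 0.36 = 0.64
NOT x4 OR x5 = min(1, a+b) on (0.64, 0.27) = 0.91
x1 OR x3 = min(1, a+b) on (0.93, 0.82) = 1.00
(NOT x4 OR x5) AND (x1 OR x3) = max(0, a+b−1) on (0.91, 1.00) = 0.91

0.91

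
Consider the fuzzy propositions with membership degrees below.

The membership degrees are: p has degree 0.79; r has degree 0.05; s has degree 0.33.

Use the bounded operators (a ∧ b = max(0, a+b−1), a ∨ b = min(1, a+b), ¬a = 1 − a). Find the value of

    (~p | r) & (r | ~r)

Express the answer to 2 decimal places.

~p = 1 − 0.79 = 0.21
~p | r = min(1, a+b) on (0.21, 0.05) = 0.26
~r = 1 − 0.05 = 0.95
r | ~r = min(1, a+b) on (0.05, 0.95) = 1.00
(~p | r) & (r | ~r) = max(0, a+b−1) on (0.26, 1.00) = 0.26

0.26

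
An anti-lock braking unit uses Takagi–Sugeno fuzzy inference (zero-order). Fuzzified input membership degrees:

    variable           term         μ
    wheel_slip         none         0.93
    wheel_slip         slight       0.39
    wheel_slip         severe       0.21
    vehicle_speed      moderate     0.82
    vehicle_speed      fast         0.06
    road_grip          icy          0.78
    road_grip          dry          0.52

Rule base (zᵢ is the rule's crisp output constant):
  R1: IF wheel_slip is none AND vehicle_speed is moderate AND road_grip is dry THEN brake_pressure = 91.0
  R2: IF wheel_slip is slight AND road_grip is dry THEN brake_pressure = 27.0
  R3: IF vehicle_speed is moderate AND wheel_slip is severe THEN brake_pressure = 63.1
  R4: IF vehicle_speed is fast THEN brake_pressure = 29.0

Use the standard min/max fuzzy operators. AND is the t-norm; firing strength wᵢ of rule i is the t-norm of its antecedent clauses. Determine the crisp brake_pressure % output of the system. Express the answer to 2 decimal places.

61.73

R1 (z=91.0): none=0.93, moderate=0.82, dry=0.52; AND[min(a, b)] → w = 0.52
R2 (z=27.0): slight=0.39, dry=0.52; AND[min(a, b)] → w = 0.39
R3 (z=63.1): moderate=0.82, severe=0.21; AND[min(a, b)] → w = 0.21
R4 (z=29.0): fast=0.06 → w = 0.06
Weighted average = (0.52·91.0 + 0.39·27.0 + 0.21·63.1 + 0.06·29.0) / (0.52 + 0.39 + 0.21 + 0.06)
  = 72.8410 / 1.1800 = 61.73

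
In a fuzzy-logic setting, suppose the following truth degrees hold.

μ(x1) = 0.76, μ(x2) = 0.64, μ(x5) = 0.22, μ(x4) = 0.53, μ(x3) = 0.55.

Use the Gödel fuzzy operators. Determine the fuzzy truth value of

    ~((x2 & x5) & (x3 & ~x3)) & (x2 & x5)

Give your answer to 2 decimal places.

0.22

x2 & x5 = min(a, b) on (0.64, 0.22) = 0.22
~x3 = 1 − 0.55 = 0.45
x3 & ~x3 = min(a, b) on (0.55, 0.45) = 0.45
(x2 & x5) & (x3 & ~x3) = min(a, b) on (0.22, 0.45) = 0.22
~((x2 & x5) & (x3 & ~x3)) = 1 − 0.22 = 0.78
x2 & x5 = min(a, b) on (0.64, 0.22) = 0.22
~((x2 & x5) & (x3 & ~x3)) & (x2 & x5) = min(a, b) on (0.78, 0.22) = 0.22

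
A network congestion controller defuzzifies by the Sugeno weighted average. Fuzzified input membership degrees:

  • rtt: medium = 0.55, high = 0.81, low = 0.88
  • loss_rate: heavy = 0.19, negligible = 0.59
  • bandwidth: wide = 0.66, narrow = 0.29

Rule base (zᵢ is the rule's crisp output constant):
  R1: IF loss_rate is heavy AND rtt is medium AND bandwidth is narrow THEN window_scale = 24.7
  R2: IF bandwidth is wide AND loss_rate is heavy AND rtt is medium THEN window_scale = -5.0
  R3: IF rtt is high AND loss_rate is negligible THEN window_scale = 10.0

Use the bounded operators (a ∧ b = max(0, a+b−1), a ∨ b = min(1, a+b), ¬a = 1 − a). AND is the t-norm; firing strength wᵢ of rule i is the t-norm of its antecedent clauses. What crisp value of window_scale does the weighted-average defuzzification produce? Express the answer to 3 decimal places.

R1 (z=24.7): heavy=0.19, medium=0.55, narrow=0.29; AND[max(0, a+b−1)] → w = 0.00
R2 (z=-5.0): wide=0.66, heavy=0.19, medium=0.55; AND[max(0, a+b−1)] → w = 0.00
R3 (z=10.0): high=0.81, negligible=0.59; AND[max(0, a+b−1)] → w = 0.40
Weighted average = (0.00·24.7 + 0.00·-5.0 + 0.40·10.0) / (0.00 + 0.00 + 0.40)
  = 4.0000 / 0.4000 = 10.000

10.000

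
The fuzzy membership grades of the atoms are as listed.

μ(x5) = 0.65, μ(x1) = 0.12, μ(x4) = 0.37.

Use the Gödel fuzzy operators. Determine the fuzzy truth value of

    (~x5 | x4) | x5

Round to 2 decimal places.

~x5 = 1 − 0.65 = 0.35
~x5 | x4 = max(a, b) on (0.35, 0.37) = 0.37
(~x5 | x4) | x5 = max(a, b) on (0.37, 0.65) = 0.65

0.65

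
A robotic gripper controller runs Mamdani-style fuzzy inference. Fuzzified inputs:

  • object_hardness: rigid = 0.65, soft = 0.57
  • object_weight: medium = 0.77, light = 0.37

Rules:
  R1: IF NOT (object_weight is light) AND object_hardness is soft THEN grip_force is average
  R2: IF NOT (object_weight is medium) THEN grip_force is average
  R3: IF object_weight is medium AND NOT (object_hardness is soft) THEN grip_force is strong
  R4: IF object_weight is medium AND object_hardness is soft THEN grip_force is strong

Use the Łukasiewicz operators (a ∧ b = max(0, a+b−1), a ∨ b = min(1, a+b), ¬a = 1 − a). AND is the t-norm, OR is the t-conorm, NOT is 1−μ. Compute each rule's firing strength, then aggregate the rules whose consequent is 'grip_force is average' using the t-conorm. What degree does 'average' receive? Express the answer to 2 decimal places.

0.43

R1: ¬light=1−0.37=0.63, soft=0.57; AND[max(0, a+b−1)] → w = 0.20
R2: ¬medium=1−0.77=0.23 → w = 0.23
R3: medium=0.77, ¬soft=1−0.57=0.43; AND[max(0, a+b−1)] → w = 0.20
R4: medium=0.77, soft=0.57; AND[max(0, a+b−1)] → w = 0.34
Rules with consequent 'average': {R1, R2} → strengths 0.20, 0.23
Aggregate via t-conorm [min(1, a+b)]: 0.43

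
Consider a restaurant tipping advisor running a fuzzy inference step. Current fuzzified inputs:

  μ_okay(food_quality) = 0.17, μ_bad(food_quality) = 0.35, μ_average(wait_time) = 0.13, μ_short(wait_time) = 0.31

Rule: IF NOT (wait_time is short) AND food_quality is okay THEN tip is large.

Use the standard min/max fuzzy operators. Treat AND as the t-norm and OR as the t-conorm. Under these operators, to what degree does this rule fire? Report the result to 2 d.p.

firing strength: ¬short=1−0.31=0.69, okay=0.17; AND[min(a, b)] → w = 0.17

0.17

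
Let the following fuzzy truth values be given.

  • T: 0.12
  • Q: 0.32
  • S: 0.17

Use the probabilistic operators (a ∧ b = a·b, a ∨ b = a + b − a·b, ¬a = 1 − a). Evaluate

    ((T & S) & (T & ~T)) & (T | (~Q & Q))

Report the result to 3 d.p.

T & S = a·b on (0.1200, 0.1700) = 0.0204
~T = 1 − 0.1200 = 0.8800
T & ~T = a·b on (0.1200, 0.8800) = 0.1056
(T & S) & (T & ~T) = a·b on (0.0204, 0.1056) = 0.0022
~Q = 1 − 0.3200 = 0.6800
~Q & Q = a·b on (0.6800, 0.3200) = 0.2176
T | (~Q & Q) = a + b − a·b on (0.1200, 0.2176) = 0.3115
((T & S) & (T & ~T)) & (T | (~Q & Q)) = a·b on (0.0022, 0.3115) = 0.0007

0.001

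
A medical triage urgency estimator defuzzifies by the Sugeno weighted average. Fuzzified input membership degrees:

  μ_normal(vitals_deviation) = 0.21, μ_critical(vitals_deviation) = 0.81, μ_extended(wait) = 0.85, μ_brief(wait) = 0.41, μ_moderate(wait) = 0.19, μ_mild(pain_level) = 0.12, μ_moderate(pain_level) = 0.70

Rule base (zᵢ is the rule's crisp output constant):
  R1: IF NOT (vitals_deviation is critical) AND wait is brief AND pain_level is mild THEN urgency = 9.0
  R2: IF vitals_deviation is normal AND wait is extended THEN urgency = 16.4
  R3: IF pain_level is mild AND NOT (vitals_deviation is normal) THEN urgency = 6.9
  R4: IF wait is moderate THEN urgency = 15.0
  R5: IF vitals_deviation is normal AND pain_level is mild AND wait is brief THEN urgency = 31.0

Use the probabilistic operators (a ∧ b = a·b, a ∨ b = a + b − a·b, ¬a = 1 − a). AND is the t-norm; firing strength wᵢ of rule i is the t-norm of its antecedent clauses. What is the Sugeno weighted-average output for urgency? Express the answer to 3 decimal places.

14.154

R1 (z=9.0): ¬critical=1−0.81=0.19, brief=0.41, mild=0.12; AND[a·b] → w = 0.0093
R2 (z=16.4): normal=0.21, extended=0.85; AND[a·b] → w = 0.1785
R3 (z=6.9): mild=0.12, ¬normal=1−0.21=0.79; AND[a·b] → w = 0.0948
R4 (z=15.0): moderate=0.19 → w = 0.1900
R5 (z=31.0): normal=0.21, mild=0.12, brief=0.41; AND[a·b] → w = 0.0103
Weighted average = (0.0093·9.0 + 0.1785·16.4 + 0.0948·6.9 + 0.1900·15.0 + 0.0103·31.0) / (0.0093 + 0.1785 + 0.0948 + 0.1900 + 0.0103)
  = 6.8359 / 0.4830 = 14.154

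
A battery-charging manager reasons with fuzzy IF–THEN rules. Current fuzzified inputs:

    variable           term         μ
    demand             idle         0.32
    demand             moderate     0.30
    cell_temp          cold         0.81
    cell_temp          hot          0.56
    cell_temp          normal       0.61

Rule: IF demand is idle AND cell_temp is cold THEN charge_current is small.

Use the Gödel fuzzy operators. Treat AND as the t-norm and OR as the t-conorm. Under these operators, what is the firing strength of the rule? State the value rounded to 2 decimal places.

firing strength: idle=0.32, cold=0.81; AND[min(a, b)] → w = 0.32

0.32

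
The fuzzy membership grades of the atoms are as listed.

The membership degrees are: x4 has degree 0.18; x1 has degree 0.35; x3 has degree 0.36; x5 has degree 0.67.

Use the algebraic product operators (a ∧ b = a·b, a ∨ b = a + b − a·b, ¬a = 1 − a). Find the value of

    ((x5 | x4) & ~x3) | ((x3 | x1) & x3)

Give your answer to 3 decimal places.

0.579

x5 | x4 = a + b − a·b on (0.6700, 0.1800) = 0.7294
~x3 = 1 − 0.3600 = 0.6400
(x5 | x4) & ~x3 = a·b on (0.7294, 0.6400) = 0.4668
x3 | x1 = a + b − a·b on (0.3600, 0.3500) = 0.5840
(x3 | x1) & x3 = a·b on (0.5840, 0.3600) = 0.2102
((x5 | x4) & ~x3) | ((x3 | x1) & x3) = a + b − a·b on (0.4668, 0.2102) = 0.5789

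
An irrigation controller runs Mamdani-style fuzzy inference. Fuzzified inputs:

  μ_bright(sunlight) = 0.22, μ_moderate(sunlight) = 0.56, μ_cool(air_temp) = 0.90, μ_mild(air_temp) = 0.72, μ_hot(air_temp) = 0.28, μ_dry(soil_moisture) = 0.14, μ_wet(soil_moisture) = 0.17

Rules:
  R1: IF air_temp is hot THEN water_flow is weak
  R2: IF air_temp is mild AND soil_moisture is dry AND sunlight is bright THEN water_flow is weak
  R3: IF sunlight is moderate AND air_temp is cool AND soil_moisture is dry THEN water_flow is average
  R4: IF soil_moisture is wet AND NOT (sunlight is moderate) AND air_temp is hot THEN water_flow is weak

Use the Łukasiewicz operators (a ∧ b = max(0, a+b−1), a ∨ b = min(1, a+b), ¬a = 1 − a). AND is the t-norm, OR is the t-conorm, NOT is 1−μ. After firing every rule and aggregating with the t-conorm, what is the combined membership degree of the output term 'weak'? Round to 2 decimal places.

0.28

R1: hot=0.28 → w = 0.28
R2: mild=0.72, dry=0.14, bright=0.22; AND[max(0, a+b−1)] → w = 0.00
R3: moderate=0.56, cool=0.90, dry=0.14; AND[max(0, a+b−1)] → w = 0.00
R4: wet=0.17, ¬moderate=1−0.56=0.44, hot=0.28; AND[max(0, a+b−1)] → w = 0.00
Rules with consequent 'weak': {R1, R2, R4} → strengths 0.28, 0.00, 0.00
Aggregate via t-conorm [min(1, a+b)]: 0.28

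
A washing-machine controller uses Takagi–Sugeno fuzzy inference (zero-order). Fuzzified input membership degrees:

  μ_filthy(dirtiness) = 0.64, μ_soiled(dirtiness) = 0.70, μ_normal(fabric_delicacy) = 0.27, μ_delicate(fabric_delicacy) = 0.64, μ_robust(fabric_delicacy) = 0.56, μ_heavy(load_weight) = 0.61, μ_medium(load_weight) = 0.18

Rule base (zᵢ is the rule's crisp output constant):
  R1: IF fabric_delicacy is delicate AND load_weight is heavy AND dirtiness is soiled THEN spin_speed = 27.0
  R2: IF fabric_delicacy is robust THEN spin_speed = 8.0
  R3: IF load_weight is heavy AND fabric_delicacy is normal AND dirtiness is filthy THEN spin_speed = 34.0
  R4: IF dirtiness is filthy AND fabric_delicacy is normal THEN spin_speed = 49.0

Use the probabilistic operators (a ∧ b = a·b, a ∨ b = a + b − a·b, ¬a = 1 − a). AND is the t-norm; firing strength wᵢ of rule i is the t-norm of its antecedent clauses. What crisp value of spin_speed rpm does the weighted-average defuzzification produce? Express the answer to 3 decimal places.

21.511

R1 (z=27.0): delicate=0.64, heavy=0.61, soiled=0.70; AND[a·b] → w = 0.2733
R2 (z=8.0): robust=0.56 → w = 0.5600
R3 (z=34.0): heavy=0.61, normal=0.27, filthy=0.64; AND[a·b] → w = 0.1054
R4 (z=49.0): filthy=0.64, normal=0.27; AND[a·b] → w = 0.1728
Weighted average = (0.2733·27.0 + 0.5600·8.0 + 0.1054·34.0 + 0.1728·49.0) / (0.2733 + 0.5600 + 0.1054 + 0.1728)
  = 23.9096 / 1.1115 = 21.511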